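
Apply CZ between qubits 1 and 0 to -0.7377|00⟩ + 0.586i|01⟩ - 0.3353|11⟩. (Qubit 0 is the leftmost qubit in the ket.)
-0.7377|00⟩ + 0.586i|01⟩ + 0.3353|11⟩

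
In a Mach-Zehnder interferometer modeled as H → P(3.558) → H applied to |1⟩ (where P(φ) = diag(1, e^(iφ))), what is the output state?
(0.9573 + 0.2022i)|0⟩ + (0.04273 - 0.2022i)|1⟩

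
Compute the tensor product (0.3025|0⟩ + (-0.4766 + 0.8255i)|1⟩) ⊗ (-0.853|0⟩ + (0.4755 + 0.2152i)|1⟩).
-0.258|00⟩ + (0.1438 + 0.0651i)|01⟩ + (0.4065 - 0.7042i)|10⟩ + (-0.4043 + 0.29i)|11⟩

amp(|b₁b₂…⟩) = product of the factor amplitudes for bits b₁, b₂, …; only kets whose every factor amplitude is nonzero survive.
|00⟩: (0.3025)(-0.853) = -0.258
|01⟩: (0.3025)(0.4755 + 0.2152i) = (0.1438 + 0.0651i)
|10⟩: (-0.4766 + 0.8255i)(-0.853) = (0.4065 - 0.7042i)
|11⟩: (-0.4766 + 0.8255i)(0.4755 + 0.2152i) = (-0.4043 + 0.29i)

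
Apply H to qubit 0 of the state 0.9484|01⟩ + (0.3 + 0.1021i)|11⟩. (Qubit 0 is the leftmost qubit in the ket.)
(0.8828 + 0.0722i)|01⟩ + (0.4585 - 0.0722i)|11⟩

H on qubit 0 mixes each pair of kets that differ only in qubit 0: amplitudes (a, b) of (|…0…⟩, |…1…⟩) become ((a + b)/√2, (a − b)/√2). Kets absent from the input have amplitude 0.
(|01⟩, |11⟩): (a, b) = (0.9484, (0.3 + 0.1021i)) → ((0.8828 + 0.0722i), (0.4585 - 0.0722i))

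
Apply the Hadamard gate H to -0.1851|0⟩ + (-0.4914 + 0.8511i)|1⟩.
(-0.4784 + 0.6018i)|0⟩ + (0.2166 - 0.6018i)|1⟩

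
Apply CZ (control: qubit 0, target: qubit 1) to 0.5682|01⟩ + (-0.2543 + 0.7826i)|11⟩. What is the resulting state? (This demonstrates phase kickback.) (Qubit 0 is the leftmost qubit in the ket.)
0.5682|01⟩ + (0.2543 - 0.7826i)|11⟩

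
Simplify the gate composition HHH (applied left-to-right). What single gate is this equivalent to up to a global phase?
H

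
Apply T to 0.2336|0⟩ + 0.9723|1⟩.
0.2336|0⟩ + (0.6875 + 0.6875i)|1⟩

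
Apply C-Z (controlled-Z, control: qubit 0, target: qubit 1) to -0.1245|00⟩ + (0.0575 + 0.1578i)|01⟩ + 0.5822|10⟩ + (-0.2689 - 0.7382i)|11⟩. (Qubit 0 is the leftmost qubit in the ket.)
-0.1245|00⟩ + (0.0575 + 0.1578i)|01⟩ + 0.5822|10⟩ + (0.2689 + 0.7382i)|11⟩

C-Z leaves the control-|0⟩ kets |00⟩, |01⟩ unchanged and applies Z to qubit 1 on the control-|1⟩ pair (|10⟩, |11⟩).
Z = [[1, 0], [0, -1]].
With a = amp(|10⟩) = 0.5822 and b = amp(|11⟩) = (-0.2689 - 0.7382i):
new amp(|10⟩) = (1)·a = 0.5822
new amp(|11⟩) = (-1)·b = (0.2689 + 0.7382i)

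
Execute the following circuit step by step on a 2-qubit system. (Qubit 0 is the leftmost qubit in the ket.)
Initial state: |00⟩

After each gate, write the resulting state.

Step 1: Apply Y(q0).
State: i|10⟩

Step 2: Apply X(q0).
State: i|00⟩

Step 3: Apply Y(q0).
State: -|10⟩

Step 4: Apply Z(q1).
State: -|10⟩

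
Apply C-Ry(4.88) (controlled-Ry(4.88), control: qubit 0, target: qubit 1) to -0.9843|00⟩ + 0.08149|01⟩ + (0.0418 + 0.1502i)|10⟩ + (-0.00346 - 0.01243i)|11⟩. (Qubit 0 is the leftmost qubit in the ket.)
-0.9843|00⟩ + 0.08149|01⟩ + (-0.02969 - 0.1067i)|10⟩ + (0.02962 + 0.1064i)|11⟩

C-Ry(4.88) leaves the control-|0⟩ kets |00⟩, |01⟩ unchanged and applies Ry(4.88) to qubit 1 on the control-|1⟩ pair (|10⟩, |11⟩).
Ry(4.88) = [[cos(θ/2), −sin(θ/2)], [sin(θ/2), cos(θ/2)]]; θ = 4.88, cos(θ/2) ≈ -0.763815, sin(θ/2) ≈ 0.645435.
With a = amp(|10⟩) = (0.0418 + 0.1502i) and b = amp(|11⟩) = (-0.00346 - 0.01243i):
new amp(|10⟩) = (-0.763815)·a + (-0.645435)·b = (-0.02969 - 0.1067i)
new amp(|11⟩) = (0.645435)·a + (-0.763815)·b = (0.02962 + 0.1064i)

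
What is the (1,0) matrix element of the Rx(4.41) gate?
-0.8055i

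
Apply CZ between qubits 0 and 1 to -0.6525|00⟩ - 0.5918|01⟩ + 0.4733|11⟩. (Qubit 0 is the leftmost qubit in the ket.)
-0.6525|00⟩ - 0.5918|01⟩ - 0.4733|11⟩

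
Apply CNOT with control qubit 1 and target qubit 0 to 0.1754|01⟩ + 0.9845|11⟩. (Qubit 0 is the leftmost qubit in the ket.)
0.9845|01⟩ + 0.1754|11⟩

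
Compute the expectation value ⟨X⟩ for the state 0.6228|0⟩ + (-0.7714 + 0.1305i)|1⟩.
-0.9609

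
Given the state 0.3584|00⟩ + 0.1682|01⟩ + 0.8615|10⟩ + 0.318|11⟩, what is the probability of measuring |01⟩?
0.02829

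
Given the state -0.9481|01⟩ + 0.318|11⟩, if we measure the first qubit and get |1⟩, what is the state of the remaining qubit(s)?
|1⟩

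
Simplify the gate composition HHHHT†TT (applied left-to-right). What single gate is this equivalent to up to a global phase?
T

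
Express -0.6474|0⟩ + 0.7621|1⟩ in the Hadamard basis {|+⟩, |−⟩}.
0.08111|+⟩ - 0.9967|−⟩

With |ψ⟩ = α|0⟩ + β|1⟩, the Hadamard-basis coefficients are ⟨+|ψ⟩ = (α + β)/√2 and ⟨−|ψ⟩ = (α − β)/√2.
Here α = -0.6474, β = 0.7621: (α + β)/√2 = 0.08111, (α − β)/√2 = -0.9967.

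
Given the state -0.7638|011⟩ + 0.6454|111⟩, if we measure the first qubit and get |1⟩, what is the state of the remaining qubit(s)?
|11⟩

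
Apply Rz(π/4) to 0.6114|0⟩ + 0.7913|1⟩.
(0.5649 - 0.234i)|0⟩ + (0.7311 + 0.3028i)|1⟩

Rz(π/4) = [[e^(−iθ/2), 0], [0, e^(iθ/2)]] with e^(±iθ/2) = cos(θ/2) ± i·sin(θ/2); θ = π/4, cos(θ/2) ≈ 0.92388, sin(θ/2) ≈ 0.382683.
With a = amp(|0⟩) = 0.6114 and b = amp(|1⟩) = 0.7913:
new amp(|0⟩) = (0.92388 - 0.382683i)·a = (0.5649 - 0.234i)
new amp(|1⟩) = (0.92388 + 0.382683i)·b = (0.7311 + 0.3028i)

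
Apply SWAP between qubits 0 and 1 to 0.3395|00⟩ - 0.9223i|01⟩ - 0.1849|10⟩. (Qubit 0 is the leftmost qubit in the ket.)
0.3395|00⟩ - 0.1849|01⟩ - 0.9223i|10⟩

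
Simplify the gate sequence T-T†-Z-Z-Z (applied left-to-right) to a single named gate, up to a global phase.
Z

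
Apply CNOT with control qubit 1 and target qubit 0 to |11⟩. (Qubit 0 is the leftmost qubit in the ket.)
|01⟩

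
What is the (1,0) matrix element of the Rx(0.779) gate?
-0.3797i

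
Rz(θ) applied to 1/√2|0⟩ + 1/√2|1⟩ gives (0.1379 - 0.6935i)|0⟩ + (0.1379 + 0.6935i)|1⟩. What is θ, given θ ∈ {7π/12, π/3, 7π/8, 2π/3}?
7π/8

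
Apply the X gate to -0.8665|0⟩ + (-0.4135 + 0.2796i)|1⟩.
(-0.4135 + 0.2796i)|0⟩ - 0.8665|1⟩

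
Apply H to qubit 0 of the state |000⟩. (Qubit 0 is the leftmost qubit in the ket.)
1/√2|000⟩ + 1/√2|100⟩

H on qubit 0 mixes each pair of kets that differ only in qubit 0: amplitudes (a, b) of (|…0…⟩, |…1…⟩) become ((a + b)/√2, (a − b)/√2). Kets absent from the input have amplitude 0.
(|000⟩, |100⟩): (a, b) = (1, 0) → (1/√2, 1/√2)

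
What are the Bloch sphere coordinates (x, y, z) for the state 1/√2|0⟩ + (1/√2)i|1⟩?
(0, 1, 0)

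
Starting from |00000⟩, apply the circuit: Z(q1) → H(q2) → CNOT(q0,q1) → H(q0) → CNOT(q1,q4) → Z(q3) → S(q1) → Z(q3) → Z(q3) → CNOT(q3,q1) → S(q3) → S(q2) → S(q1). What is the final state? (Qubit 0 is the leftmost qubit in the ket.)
1/2|00000⟩ + (1/2)i|00100⟩ + 1/2|10000⟩ + (1/2)i|10100⟩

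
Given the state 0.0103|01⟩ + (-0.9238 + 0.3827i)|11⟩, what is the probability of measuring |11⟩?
0.9999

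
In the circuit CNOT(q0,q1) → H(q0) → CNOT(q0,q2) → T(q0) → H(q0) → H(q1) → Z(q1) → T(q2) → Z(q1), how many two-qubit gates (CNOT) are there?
2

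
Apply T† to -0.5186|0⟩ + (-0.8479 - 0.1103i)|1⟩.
-0.5186|0⟩ + (-0.6775 + 0.5216i)|1⟩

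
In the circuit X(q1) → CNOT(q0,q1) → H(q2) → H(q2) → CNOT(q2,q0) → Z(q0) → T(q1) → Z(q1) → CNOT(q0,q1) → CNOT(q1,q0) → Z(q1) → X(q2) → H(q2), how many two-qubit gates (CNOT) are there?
4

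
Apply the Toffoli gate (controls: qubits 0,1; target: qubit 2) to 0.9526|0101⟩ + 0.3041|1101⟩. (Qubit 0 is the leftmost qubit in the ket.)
0.9526|0101⟩ + 0.3041|1111⟩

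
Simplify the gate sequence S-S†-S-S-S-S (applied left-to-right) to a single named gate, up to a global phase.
I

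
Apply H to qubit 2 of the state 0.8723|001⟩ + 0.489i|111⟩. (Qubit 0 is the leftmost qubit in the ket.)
0.6168|000⟩ - 0.6168|001⟩ + 0.3458i|110⟩ - 0.3458i|111⟩

H on qubit 2 mixes each pair of kets that differ only in qubit 2: amplitudes (a, b) of (|…0…⟩, |…1…⟩) become ((a + b)/√2, (a − b)/√2). Kets absent from the input have amplitude 0.
(|000⟩, |001⟩): (a, b) = (0, 0.8723) → (0.6168, -0.6168)
(|110⟩, |111⟩): (a, b) = (0, 0.489i) → (0.3458i, -0.3458i)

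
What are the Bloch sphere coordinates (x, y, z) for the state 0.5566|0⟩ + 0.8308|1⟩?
(0.9248, 0, -0.3804)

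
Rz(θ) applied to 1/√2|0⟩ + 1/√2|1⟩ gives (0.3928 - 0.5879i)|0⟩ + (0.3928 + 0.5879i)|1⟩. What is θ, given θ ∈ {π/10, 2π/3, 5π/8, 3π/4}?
5π/8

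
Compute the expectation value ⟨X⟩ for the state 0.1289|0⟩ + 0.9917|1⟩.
0.2557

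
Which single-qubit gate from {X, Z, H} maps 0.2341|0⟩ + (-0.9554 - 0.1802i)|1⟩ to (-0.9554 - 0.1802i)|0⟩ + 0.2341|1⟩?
X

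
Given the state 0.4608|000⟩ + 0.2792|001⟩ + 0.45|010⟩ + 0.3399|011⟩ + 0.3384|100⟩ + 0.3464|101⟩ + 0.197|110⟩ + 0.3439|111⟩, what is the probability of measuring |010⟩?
0.2025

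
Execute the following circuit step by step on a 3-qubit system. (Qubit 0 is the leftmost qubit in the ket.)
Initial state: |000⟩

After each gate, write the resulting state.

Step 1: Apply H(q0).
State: 1/√2|000⟩ + 1/√2|100⟩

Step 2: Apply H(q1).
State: 1/2|000⟩ + 1/2|010⟩ + 1/2|100⟩ + 1/2|110⟩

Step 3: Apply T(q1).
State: 1/2|000⟩ + (1/√8 + (1/√8)i)|010⟩ + 1/2|100⟩ + (1/√8 + (1/√8)i)|110⟩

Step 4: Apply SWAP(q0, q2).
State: 1/2|000⟩ + 1/2|001⟩ + (1/√8 + (1/√8)i)|010⟩ + (1/√8 + (1/√8)i)|011⟩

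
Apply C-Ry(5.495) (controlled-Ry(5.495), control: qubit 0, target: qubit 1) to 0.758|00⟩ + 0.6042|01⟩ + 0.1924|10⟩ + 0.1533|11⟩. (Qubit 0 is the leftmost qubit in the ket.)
0.758|00⟩ + 0.6042|01⟩ - 0.2365|10⟩ - 0.06767|11⟩

C-Ry(5.495) leaves the control-|0⟩ kets |00⟩, |01⟩ unchanged and applies Ry(5.495) to qubit 1 on the control-|1⟩ pair (|10⟩, |11⟩).
Ry(5.495) = [[cos(θ/2), −sin(θ/2)], [sin(θ/2), cos(θ/2)]]; θ = 5.495, cos(θ/2) ≈ -0.923345, sin(θ/2) ≈ 0.383971.
With a = amp(|10⟩) = 0.1924 and b = amp(|11⟩) = 0.1533:
new amp(|10⟩) = (-0.923345)·a + (-0.383971)·b = -0.2365
new amp(|11⟩) = (0.383971)·a + (-0.923345)·b = -0.06767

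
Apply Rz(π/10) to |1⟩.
(0.9877 + 0.1564i)|1⟩

Rz(π/10) = [[e^(−iθ/2), 0], [0, e^(iθ/2)]] with e^(±iθ/2) = cos(θ/2) ± i·sin(θ/2); θ = π/10, cos(θ/2) ≈ 0.987688, sin(θ/2) ≈ 0.156434.
With a = amp(|0⟩) = 0 and b = amp(|1⟩) = 1:
new amp(|0⟩) = (0.987688 - 0.156434i)·a = 0
new amp(|1⟩) = (0.987688 + 0.156434i)·b = (0.9877 + 0.1564i)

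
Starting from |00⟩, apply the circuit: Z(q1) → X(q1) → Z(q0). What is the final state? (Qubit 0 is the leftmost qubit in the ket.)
|01⟩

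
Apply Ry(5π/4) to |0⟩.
-0.3827|0⟩ + 0.9239|1⟩

Ry(5π/4) = [[cos(θ/2), −sin(θ/2)], [sin(θ/2), cos(θ/2)]]; θ = 5π/4, cos(θ/2) ≈ -0.382683, sin(θ/2) ≈ 0.92388.
With a = amp(|0⟩) = 1 and b = amp(|1⟩) = 0:
new amp(|0⟩) = (-0.382683)·a + (-0.92388)·b = -0.3827
new amp(|1⟩) = (0.92388)·a + (-0.382683)·b = 0.9239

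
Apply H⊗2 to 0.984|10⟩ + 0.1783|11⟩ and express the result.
0.5812|00⟩ + 0.4029|01⟩ - 0.5812|10⟩ - 0.4029|11⟩

H⊗2 gives amp(|y⟩) = (1/2) Σ_x (−1)^(x·y) amp(|x⟩), where x·y is the number of positions in which both x and y have a 1.
|00⟩: (0.984 + 0.1783)/2 = 0.5812
|01⟩: (0.984 - 0.1783)/2 = 0.4029
|10⟩: (-0.984 - 0.1783)/2 = -0.5812
|11⟩: (-0.984 + 0.1783)/2 = -0.4029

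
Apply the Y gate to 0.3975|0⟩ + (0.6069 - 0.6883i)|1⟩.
(-0.6883 - 0.6069i)|0⟩ + 0.3975i|1⟩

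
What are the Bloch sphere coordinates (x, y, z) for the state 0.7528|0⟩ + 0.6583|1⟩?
(0.9911, 0, 0.1333)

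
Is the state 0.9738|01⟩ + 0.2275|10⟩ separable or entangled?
Entangled

Writing the state as a|00⟩ + b|01⟩ + c|10⟩ + d|11⟩, it is a product state iff ad − bc = 0.
Here (a, b, c, d) = (0, 0.9738, 0.2275, 0): ad − bc = (0)(0) − (0.9738)(0.2275) = -0.2215 ≠ 0, so the state is entangled.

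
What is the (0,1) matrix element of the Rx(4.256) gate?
-0.8487i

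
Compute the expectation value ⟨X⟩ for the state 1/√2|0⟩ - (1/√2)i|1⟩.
0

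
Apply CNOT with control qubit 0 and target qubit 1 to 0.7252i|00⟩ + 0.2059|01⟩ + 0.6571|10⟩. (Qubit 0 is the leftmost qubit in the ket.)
0.7252i|00⟩ + 0.2059|01⟩ + 0.6571|11⟩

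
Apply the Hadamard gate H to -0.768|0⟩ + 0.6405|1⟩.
-0.09016|0⟩ - 0.996|1⟩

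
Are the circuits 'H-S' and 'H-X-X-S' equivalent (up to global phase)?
Yes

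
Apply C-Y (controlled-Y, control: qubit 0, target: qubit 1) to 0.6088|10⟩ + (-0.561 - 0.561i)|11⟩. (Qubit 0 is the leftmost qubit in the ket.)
(-0.561 + 0.561i)|10⟩ + 0.6088i|11⟩

C-Y leaves the control-|0⟩ kets |00⟩, |01⟩ unchanged and applies Y to qubit 1 on the control-|1⟩ pair (|10⟩, |11⟩).
Y = [[0, -i], [i, 0]].
With a = amp(|10⟩) = 0.6088 and b = amp(|11⟩) = (-0.561 - 0.561i):
new amp(|10⟩) = (-i)·b = (-0.561 + 0.561i)
new amp(|11⟩) = (i)·a = 0.6088i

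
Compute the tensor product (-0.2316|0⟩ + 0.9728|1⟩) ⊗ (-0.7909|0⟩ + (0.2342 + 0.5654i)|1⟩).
0.1832|00⟩ + (-0.05424 - 0.1309i)|01⟩ - 0.7694|10⟩ + (0.2278 + 0.55i)|11⟩

amp(|b₁b₂…⟩) = product of the factor amplitudes for bits b₁, b₂, …; only kets whose every factor amplitude is nonzero survive.
|00⟩: (-0.2316)(-0.7909) = 0.1832
|01⟩: (-0.2316)(0.2342 + 0.5654i) = (-0.05424 - 0.1309i)
|10⟩: (0.9728)(-0.7909) = -0.7694
|11⟩: (0.9728)(0.2342 + 0.5654i) = (0.2278 + 0.55i)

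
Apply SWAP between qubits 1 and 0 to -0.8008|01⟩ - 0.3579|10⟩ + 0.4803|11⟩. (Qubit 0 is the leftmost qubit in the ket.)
-0.3579|01⟩ - 0.8008|10⟩ + 0.4803|11⟩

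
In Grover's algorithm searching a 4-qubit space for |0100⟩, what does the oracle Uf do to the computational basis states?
Uf|x⟩ = -|x⟩ if x = 0100, else |x⟩ (phase flip on target)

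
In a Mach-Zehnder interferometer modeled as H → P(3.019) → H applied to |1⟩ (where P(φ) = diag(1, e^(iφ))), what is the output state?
(0.9962 - 0.06114i)|0⟩ + (0.003753 + 0.06114i)|1⟩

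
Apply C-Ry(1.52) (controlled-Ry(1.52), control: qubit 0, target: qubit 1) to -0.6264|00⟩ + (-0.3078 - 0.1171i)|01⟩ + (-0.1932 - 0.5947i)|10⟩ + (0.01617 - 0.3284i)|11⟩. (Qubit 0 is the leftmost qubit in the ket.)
-0.6264|00⟩ + (-0.3078 - 0.1171i)|01⟩ + (-0.1512 - 0.2048i)|10⟩ + (-0.1214 - 0.6477i)|11⟩

C-Ry(1.52) leaves the control-|0⟩ kets |00⟩, |01⟩ unchanged and applies Ry(1.52) to qubit 1 on the control-|1⟩ pair (|10⟩, |11⟩).
Ry(1.52) = [[cos(θ/2), −sin(θ/2)], [sin(θ/2), cos(θ/2)]]; θ = 1.52, cos(θ/2) ≈ 0.724836, sin(θ/2) ≈ 0.688921.
With a = amp(|10⟩) = (-0.1932 - 0.5947i) and b = amp(|11⟩) = (0.01617 - 0.3284i):
new amp(|10⟩) = (0.724836)·a + (-0.688921)·b = (-0.1512 - 0.2048i)
new amp(|11⟩) = (0.688921)·a + (0.724836)·b = (-0.1214 - 0.6477i)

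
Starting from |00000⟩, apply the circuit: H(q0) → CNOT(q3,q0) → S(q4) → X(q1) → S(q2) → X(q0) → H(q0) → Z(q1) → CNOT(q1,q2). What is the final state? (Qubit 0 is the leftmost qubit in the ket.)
-|01100⟩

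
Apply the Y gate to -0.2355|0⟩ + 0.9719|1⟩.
-0.9719i|0⟩ - 0.2355i|1⟩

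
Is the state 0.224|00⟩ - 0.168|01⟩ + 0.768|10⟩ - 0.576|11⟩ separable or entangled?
Separable

Writing the state as a|00⟩ + b|01⟩ + c|10⟩ + d|11⟩, it is a product state iff ad − bc = 0.
Here (a, b, c, d) = (0.224, -0.168, 0.768, -0.576): ad − bc = (0.224)(-0.576) − (-0.168)(0.768) = 0, so the state is separable.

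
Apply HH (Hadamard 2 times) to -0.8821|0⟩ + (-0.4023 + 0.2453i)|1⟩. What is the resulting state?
-0.8821|0⟩ + (-0.4023 + 0.2453i)|1⟩

H² = I, so an even number of Hadamards cancels: H^2 = I and the state is unchanged.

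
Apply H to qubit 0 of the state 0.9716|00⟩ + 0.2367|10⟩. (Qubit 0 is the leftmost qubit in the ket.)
0.8544|00⟩ + 0.5197|10⟩

H on qubit 0 mixes each pair of kets that differ only in qubit 0: amplitudes (a, b) of (|…0…⟩, |…1…⟩) become ((a + b)/√2, (a − b)/√2). Kets absent from the input have amplitude 0.
(|00⟩, |10⟩): (a, b) = (0.9716, 0.2367) → (0.8544, 0.5197)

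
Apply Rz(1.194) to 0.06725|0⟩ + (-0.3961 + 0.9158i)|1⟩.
(0.05562 - 0.03781i)|0⟩ + (-0.8424 + 0.5347i)|1⟩

Rz(1.194) = [[e^(−iθ/2), 0], [0, e^(iθ/2)]] with e^(±iθ/2) = cos(θ/2) ± i·sin(θ/2); θ = 1.194, cos(θ/2) ≈ 0.827026, sin(θ/2) ≈ 0.562164.
With a = amp(|0⟩) = 0.06725 and b = amp(|1⟩) = (-0.3961 + 0.9158i):
new amp(|0⟩) = (0.827026 - 0.562164i)·a = (0.05562 - 0.03781i)
new amp(|1⟩) = (0.827026 + 0.562164i)·b = (-0.8424 + 0.5347i)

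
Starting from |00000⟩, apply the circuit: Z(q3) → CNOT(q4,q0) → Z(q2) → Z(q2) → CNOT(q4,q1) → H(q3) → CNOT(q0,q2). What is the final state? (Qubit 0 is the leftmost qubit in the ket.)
1/√2|00000⟩ + 1/√2|00010⟩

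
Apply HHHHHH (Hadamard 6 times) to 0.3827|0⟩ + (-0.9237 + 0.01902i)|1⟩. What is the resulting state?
0.3827|0⟩ + (-0.9237 + 0.01902i)|1⟩

H² = I, so an even number of Hadamards cancels: H^6 = I and the state is unchanged.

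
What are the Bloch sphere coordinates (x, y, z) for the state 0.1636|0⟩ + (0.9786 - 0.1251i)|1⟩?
(0.3202, -0.04093, -0.9465)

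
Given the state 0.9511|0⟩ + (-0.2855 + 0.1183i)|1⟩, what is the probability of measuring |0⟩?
0.9046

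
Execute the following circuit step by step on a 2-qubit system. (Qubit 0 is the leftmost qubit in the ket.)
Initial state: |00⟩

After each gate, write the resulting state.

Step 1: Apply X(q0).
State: |10⟩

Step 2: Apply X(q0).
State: |00⟩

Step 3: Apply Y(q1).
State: i|01⟩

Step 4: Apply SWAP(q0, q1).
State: i|10⟩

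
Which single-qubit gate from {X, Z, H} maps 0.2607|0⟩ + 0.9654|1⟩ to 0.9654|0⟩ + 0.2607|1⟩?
X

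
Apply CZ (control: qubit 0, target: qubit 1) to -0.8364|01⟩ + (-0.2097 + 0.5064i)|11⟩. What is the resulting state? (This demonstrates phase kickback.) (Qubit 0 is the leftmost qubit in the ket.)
-0.8364|01⟩ + (0.2097 - 0.5064i)|11⟩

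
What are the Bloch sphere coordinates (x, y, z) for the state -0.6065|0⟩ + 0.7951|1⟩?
(-0.9645, 0, -0.2643)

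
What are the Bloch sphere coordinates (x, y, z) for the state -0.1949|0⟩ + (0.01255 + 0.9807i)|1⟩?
(-0.004892, -0.3823, -0.9239)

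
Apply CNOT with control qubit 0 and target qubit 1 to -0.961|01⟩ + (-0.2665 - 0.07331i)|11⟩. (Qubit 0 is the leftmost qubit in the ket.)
-0.961|01⟩ + (-0.2665 - 0.07331i)|10⟩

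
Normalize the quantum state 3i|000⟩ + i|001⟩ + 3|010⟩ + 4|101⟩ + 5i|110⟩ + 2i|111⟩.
0.375i|000⟩ + 0.125i|001⟩ + 0.375|010⟩ + 1/2|101⟩ + 0.625i|110⟩ + 0.25i|111⟩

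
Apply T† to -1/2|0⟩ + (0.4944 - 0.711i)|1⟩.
-1/2|0⟩ + (-0.1532 - 0.8523i)|1⟩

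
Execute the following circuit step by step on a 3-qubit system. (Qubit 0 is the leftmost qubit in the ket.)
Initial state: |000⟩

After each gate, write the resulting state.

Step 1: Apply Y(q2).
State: i|001⟩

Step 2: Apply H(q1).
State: (1/√2)i|001⟩ + (1/√2)i|011⟩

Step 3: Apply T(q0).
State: (1/√2)i|001⟩ + (1/√2)i|011⟩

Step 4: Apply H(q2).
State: (1/2)i|000⟩ - (1/2)i|001⟩ + (1/2)i|010⟩ - (1/2)i|011⟩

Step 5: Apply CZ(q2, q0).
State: (1/2)i|000⟩ - (1/2)i|001⟩ + (1/2)i|010⟩ - (1/2)i|011⟩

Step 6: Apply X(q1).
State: (1/2)i|000⟩ - (1/2)i|001⟩ + (1/2)i|010⟩ - (1/2)i|011⟩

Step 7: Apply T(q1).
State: (1/2)i|000⟩ - (1/2)i|001⟩ + (-1/√8 + (1/√8)i)|010⟩ + (1/√8 - (1/√8)i)|011⟩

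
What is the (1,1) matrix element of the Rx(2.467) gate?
0.3309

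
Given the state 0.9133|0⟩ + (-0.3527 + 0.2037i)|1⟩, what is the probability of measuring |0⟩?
0.8341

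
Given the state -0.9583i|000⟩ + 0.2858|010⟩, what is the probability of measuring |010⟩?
0.08168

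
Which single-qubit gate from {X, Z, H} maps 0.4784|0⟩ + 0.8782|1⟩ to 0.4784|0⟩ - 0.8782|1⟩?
Z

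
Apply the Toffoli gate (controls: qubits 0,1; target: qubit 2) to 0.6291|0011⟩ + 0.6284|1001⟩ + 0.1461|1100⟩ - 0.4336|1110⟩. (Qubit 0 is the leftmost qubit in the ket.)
0.6291|0011⟩ + 0.6284|1001⟩ - 0.4336|1100⟩ + 0.1461|1110⟩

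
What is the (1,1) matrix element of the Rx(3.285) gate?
-0.07164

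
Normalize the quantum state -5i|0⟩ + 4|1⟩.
-0.7809i|0⟩ + 0.6247|1⟩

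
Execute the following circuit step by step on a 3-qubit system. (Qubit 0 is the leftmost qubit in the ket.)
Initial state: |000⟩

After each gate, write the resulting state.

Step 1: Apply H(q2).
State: 1/√2|000⟩ + 1/√2|001⟩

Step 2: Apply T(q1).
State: 1/√2|000⟩ + 1/√2|001⟩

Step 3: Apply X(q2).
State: 1/√2|000⟩ + 1/√2|001⟩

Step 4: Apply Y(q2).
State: -(1/√2)i|000⟩ + (1/√2)i|001⟩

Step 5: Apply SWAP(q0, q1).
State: -(1/√2)i|000⟩ + (1/√2)i|001⟩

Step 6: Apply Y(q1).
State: 1/√2|010⟩ - 1/√2|011⟩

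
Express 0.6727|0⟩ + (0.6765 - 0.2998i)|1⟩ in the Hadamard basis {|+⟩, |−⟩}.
(0.954 - 0.212i)|+⟩ + (-0.002687 + 0.212i)|−⟩

With |ψ⟩ = α|0⟩ + β|1⟩, the Hadamard-basis coefficients are ⟨+|ψ⟩ = (α + β)/√2 and ⟨−|ψ⟩ = (α − β)/√2.
Here α = 0.6727, β = (0.6765 - 0.2998i): (α + β)/√2 = (0.954 - 0.212i), (α − β)/√2 = (-0.002687 + 0.212i).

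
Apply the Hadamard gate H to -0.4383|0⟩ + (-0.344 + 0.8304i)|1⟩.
(-0.5532 + 0.5872i)|0⟩ + (-0.06668 - 0.5872i)|1⟩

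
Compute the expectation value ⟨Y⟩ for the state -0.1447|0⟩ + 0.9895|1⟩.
0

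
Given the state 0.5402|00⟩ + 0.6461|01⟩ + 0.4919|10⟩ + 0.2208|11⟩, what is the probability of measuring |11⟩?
0.04875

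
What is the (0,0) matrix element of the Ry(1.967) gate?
0.5541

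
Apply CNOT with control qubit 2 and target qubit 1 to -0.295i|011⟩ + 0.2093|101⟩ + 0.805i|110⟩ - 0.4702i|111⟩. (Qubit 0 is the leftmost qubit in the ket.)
-0.295i|001⟩ - 0.4702i|101⟩ + 0.805i|110⟩ + 0.2093|111⟩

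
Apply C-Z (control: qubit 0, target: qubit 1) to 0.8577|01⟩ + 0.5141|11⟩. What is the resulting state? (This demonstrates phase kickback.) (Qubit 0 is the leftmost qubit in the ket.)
0.8577|01⟩ - 0.5141|11⟩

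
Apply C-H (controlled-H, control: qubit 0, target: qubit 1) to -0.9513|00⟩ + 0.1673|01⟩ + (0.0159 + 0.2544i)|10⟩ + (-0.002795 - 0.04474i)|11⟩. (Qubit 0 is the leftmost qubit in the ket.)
-0.9513|00⟩ + 0.1673|01⟩ + (0.009267 + 0.1483i)|10⟩ + (0.01322 + 0.2115i)|11⟩

C-H leaves the control-|0⟩ kets |00⟩, |01⟩ unchanged and applies H to qubit 1 on the control-|1⟩ pair (|10⟩, |11⟩).
H = [[1/√2, 1/√2], [1/√2, -1/√2]].
With a = amp(|10⟩) = (0.0159 + 0.2544i) and b = amp(|11⟩) = (-0.002795 - 0.04474i):
new amp(|10⟩) = (1/√2)·a + (1/√2)·b = (0.009267 + 0.1483i)
new amp(|11⟩) = (1/√2)·a + (-1/√2)·b = (0.01322 + 0.2115i)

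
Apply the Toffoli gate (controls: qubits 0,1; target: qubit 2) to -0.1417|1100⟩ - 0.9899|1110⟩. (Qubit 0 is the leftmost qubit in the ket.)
-0.9899|1100⟩ - 0.1417|1110⟩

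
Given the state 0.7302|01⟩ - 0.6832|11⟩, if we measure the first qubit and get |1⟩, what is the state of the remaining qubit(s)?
-|1⟩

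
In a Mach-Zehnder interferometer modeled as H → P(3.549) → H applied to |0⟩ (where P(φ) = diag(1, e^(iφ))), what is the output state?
(0.04092 - 0.1981i)|0⟩ + (0.9591 + 0.1981i)|1⟩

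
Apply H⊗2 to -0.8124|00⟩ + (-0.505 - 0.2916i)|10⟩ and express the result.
(-0.6587 - 0.1458i)|00⟩ + (-0.6587 - 0.1458i)|01⟩ + (-0.1537 + 0.1458i)|10⟩ + (-0.1537 + 0.1458i)|11⟩

H⊗2 gives amp(|y⟩) = (1/2) Σ_x (−1)^(x·y) amp(|x⟩), where x·y is the number of positions in which both x and y have a 1.
|00⟩: (-0.8124 + (-0.505 - 0.2916i))/2 = (-0.6587 - 0.1458i)
|01⟩: (-0.8124 + (-0.505 - 0.2916i))/2 = (-0.6587 - 0.1458i)
|10⟩: (-0.8124 - (-0.505 - 0.2916i))/2 = (-0.1537 + 0.1458i)
|11⟩: (-0.8124 - (-0.505 - 0.2916i))/2 = (-0.1537 + 0.1458i)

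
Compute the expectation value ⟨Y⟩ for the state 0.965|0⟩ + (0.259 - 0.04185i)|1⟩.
-0.08077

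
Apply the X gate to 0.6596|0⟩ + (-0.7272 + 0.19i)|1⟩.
(-0.7272 + 0.19i)|0⟩ + 0.6596|1⟩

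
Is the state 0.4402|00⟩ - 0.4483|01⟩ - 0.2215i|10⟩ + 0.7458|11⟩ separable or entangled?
Entangled

Writing the state as a|00⟩ + b|01⟩ + c|10⟩ + d|11⟩, it is a product state iff ad − bc = 0.
Here (a, b, c, d) = (0.4402, -0.4483, -0.2215i, 0.7458): ad − bc = (0.4402)(0.7458) − (-0.4483)(-0.2215i) = (0.3283 - 0.0993i) ≠ 0, so the state is entangled.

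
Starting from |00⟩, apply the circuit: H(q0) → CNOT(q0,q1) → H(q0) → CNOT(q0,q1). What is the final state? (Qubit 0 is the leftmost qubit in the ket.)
1/2|00⟩ + 1/2|01⟩ - 1/2|10⟩ + 1/2|11⟩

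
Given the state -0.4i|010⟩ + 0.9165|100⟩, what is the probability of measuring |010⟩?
0.16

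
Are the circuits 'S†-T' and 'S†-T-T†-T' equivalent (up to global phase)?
Yes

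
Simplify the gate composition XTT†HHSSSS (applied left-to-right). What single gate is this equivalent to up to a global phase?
X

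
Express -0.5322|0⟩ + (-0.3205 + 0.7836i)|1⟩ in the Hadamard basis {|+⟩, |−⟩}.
(-0.6029 + 0.5541i)|+⟩ + (-0.1497 - 0.5541i)|−⟩

With |ψ⟩ = α|0⟩ + β|1⟩, the Hadamard-basis coefficients are ⟨+|ψ⟩ = (α + β)/√2 and ⟨−|ψ⟩ = (α − β)/√2.
Here α = -0.5322, β = (-0.3205 + 0.7836i): (α + β)/√2 = (-0.6029 + 0.5541i), (α − β)/√2 = (-0.1497 - 0.5541i).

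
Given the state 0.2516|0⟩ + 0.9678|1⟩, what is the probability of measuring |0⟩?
0.0633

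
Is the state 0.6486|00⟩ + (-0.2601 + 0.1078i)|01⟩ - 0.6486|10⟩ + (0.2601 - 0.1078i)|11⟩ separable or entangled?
Separable

Writing the state as a|00⟩ + b|01⟩ + c|10⟩ + d|11⟩, it is a product state iff ad − bc = 0.
Here (a, b, c, d) = (0.6486, (-0.2601 + 0.1078i), -0.6486, (0.2601 - 0.1078i)): ad − bc = (0.6486)(0.2601 - 0.1078i) − (-0.2601 + 0.1078i)(-0.6486) = 0, so the state is separable.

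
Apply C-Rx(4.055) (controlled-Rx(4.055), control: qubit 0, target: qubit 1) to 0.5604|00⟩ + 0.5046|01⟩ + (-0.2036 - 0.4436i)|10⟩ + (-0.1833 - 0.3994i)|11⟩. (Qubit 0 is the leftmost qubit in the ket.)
0.5604|00⟩ + 0.5046|01⟩ + (-0.2687 + 0.3601i)|10⟩ + (-0.3173 + 0.3589i)|11⟩

C-Rx(4.055) leaves the control-|0⟩ kets |00⟩, |01⟩ unchanged and applies Rx(4.055) to qubit 1 on the control-|1⟩ pair (|10⟩, |11⟩).
Rx(4.055) = [[cos(θ/2), −i·sin(θ/2)], [−i·sin(θ/2), cos(θ/2)]]; θ = 4.055, cos(θ/2) ≈ -0.440992, sin(θ/2) ≈ 0.897511.
With a = amp(|10⟩) = (-0.2036 - 0.4436i) and b = amp(|11⟩) = (-0.1833 - 0.3994i):
new amp(|10⟩) = (-0.440992)·a + (-0.897511i)·b = (-0.2687 + 0.3601i)
new amp(|11⟩) = (-0.897511i)·a + (-0.440992)·b = (-0.3173 + 0.3589i)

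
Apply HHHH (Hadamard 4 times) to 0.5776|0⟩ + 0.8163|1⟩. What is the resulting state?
0.5776|0⟩ + 0.8163|1⟩

H² = I, so an even number of Hadamards cancels: H^4 = I and the state is unchanged.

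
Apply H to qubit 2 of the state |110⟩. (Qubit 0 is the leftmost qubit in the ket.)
1/√2|110⟩ + 1/√2|111⟩

H on qubit 2 mixes each pair of kets that differ only in qubit 2: amplitudes (a, b) of (|…0…⟩, |…1…⟩) become ((a + b)/√2, (a − b)/√2). Kets absent from the input have amplitude 0.
(|110⟩, |111⟩): (a, b) = (1, 0) → (1/√2, 1/√2)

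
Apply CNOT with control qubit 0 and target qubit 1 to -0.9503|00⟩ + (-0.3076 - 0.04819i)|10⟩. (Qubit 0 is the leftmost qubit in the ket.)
-0.9503|00⟩ + (-0.3076 - 0.04819i)|11⟩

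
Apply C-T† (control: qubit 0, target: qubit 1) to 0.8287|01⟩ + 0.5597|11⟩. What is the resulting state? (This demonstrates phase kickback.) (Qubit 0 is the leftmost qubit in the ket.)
0.8287|01⟩ + (0.3958 - 0.3958i)|11⟩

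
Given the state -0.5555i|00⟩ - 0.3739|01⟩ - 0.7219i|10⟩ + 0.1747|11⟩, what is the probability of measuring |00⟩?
0.3086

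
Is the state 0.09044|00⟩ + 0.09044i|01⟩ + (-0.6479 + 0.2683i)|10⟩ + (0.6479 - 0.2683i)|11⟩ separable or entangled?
Entangled

Writing the state as a|00⟩ + b|01⟩ + c|10⟩ + d|11⟩, it is a product state iff ad − bc = 0.
Here (a, b, c, d) = (0.09044, 0.09044i, (-0.6479 + 0.2683i), (0.6479 - 0.2683i)): ad − bc = (0.09044)(0.6479 - 0.2683i) − (0.09044i)(-0.6479 + 0.2683i) = (0.08286 + 0.03433i) ≠ 0, so the state is entangled.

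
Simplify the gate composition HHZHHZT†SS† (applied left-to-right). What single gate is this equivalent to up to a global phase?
T†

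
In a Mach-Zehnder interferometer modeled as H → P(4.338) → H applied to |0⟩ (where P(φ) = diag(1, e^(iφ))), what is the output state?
(0.3171 - 0.4654i)|0⟩ + (0.6829 + 0.4654i)|1⟩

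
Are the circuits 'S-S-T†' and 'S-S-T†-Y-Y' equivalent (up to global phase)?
Yes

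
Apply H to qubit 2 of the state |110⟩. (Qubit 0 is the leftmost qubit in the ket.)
1/√2|110⟩ + 1/√2|111⟩

H on qubit 2 mixes each pair of kets that differ only in qubit 2: amplitudes (a, b) of (|…0…⟩, |…1…⟩) become ((a + b)/√2, (a − b)/√2). Kets absent from the input have amplitude 0.
(|110⟩, |111⟩): (a, b) = (1, 0) → (1/√2, 1/√2)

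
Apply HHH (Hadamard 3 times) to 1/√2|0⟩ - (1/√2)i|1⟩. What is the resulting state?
(1/2 - (1/2)i)|0⟩ + (1/2 + (1/2)i)|1⟩

H² = I, so H^3 = H: a single Hadamard. With (a, b) = (1/√2, -(1/√2)i), H gives ((a + b)/√2, (a − b)/√2) = ((1/2 - (1/2)i), (1/2 + (1/2)i)).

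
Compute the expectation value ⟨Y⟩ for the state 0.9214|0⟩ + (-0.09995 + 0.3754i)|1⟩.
0.6918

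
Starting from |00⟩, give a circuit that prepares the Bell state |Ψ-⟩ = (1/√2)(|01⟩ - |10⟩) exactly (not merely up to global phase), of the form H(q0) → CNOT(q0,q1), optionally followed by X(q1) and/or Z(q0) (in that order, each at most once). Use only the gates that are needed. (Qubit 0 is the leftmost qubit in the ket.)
H(q0) → CNOT(q0,q1) → X(q1) → Z(q0)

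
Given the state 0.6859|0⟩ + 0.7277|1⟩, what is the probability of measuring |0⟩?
0.4705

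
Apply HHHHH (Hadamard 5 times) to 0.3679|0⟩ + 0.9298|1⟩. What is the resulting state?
0.9176|0⟩ - 0.3973|1⟩

H² = I, so H^5 = H: a single Hadamard. With (a, b) = (0.3679, 0.9298), H gives ((a + b)/√2, (a − b)/√2) = (0.9176, -0.3973).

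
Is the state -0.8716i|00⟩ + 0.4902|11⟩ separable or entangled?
Entangled

Writing the state as a|00⟩ + b|01⟩ + c|10⟩ + d|11⟩, it is a product state iff ad − bc = 0.
Here (a, b, c, d) = (-0.8716i, 0, 0, 0.4902): ad − bc = (-0.8716i)(0.4902) − (0)(0) = -0.4273i ≠ 0, so the state is entangled.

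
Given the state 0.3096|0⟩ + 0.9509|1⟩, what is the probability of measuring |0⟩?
0.09585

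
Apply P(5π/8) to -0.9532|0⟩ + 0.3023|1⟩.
-0.9532|0⟩ + (-0.1157 + 0.2793i)|1⟩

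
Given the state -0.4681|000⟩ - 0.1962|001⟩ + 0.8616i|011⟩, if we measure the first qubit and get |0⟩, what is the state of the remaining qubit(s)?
-0.4681|00⟩ - 0.1962|01⟩ + 0.8616i|11⟩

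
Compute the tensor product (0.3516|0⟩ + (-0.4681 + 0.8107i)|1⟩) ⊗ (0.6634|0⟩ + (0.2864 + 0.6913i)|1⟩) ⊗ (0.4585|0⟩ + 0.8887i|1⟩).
0.1069|000⟩ + 0.2073i|001⟩ + (0.04617 + 0.1114i)|010⟩ + (-0.216 + 0.08949i)|011⟩ + (-0.1424 + 0.2466i)|100⟩ + (-0.478 - 0.276i)|101⟩ + (-0.3184 - 0.04191i)|110⟩ + (0.08124 - 0.6172i)|111⟩

amp(|b₁b₂…⟩) = product of the factor amplitudes for bits b₁, b₂, …; only kets whose every factor amplitude is nonzero survive.
|000⟩: (0.3516)(0.6634)(0.4585) = 0.1069
|001⟩: (0.3516)(0.6634)(0.8887i) = 0.2073i
|010⟩: (0.3516)(0.2864 + 0.6913i)(0.4585) = (0.04617 + 0.1114i)
|011⟩: (0.3516)(0.2864 + 0.6913i)(0.8887i) = (-0.216 + 0.08949i)
|100⟩: (-0.4681 + 0.8107i)(0.6634)(0.4585) = (-0.1424 + 0.2466i)
|101⟩: (-0.4681 + 0.8107i)(0.6634)(0.8887i) = (-0.478 - 0.276i)
|110⟩: (-0.4681 + 0.8107i)(0.2864 + 0.6913i)(0.4585) = (-0.3184 - 0.04191i)
|111⟩: (-0.4681 + 0.8107i)(0.2864 + 0.6913i)(0.8887i) = (0.08124 - 0.6172i)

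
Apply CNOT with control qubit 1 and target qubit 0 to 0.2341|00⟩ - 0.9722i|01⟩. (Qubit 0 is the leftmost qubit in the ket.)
0.2341|00⟩ - 0.9722i|11⟩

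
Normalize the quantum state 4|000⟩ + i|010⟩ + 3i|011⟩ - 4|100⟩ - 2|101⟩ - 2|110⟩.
0.5657|000⟩ + 0.1414i|010⟩ + 0.4243i|011⟩ - 0.5657|100⟩ - 0.2828|101⟩ - 0.2828|110⟩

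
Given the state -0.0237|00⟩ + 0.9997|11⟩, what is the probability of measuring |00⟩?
0.0005617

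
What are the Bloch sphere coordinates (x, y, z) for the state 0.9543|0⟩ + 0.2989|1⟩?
(0.5705, 0, 0.8213)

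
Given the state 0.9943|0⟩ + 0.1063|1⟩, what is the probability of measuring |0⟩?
0.9886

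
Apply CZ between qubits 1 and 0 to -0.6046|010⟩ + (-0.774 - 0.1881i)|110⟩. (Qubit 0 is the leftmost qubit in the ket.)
-0.6046|010⟩ + (0.774 + 0.1881i)|110⟩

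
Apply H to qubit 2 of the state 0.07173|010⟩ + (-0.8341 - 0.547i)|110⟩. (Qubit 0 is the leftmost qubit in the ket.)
0.05072|010⟩ + 0.05072|011⟩ + (-0.5898 - 0.3868i)|110⟩ + (-0.5898 - 0.3868i)|111⟩

H on qubit 2 mixes each pair of kets that differ only in qubit 2: amplitudes (a, b) of (|…0…⟩, |…1…⟩) become ((a + b)/√2, (a − b)/√2). Kets absent from the input have amplitude 0.
(|010⟩, |011⟩): (a, b) = (0.07173, 0) → (0.05072, 0.05072)
(|110⟩, |111⟩): (a, b) = ((-0.8341 - 0.547i), 0) → ((-0.5898 - 0.3868i), (-0.5898 - 0.3868i))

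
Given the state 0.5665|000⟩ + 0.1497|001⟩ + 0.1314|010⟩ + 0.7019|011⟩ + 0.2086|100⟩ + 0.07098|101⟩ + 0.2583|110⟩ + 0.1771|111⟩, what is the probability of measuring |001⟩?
0.02241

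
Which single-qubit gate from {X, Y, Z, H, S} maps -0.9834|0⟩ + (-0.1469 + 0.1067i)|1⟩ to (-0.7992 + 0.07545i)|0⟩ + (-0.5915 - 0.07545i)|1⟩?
H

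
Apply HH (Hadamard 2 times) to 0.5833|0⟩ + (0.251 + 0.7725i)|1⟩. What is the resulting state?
0.5833|0⟩ + (0.251 + 0.7725i)|1⟩

H² = I, so an even number of Hadamards cancels: H^2 = I and the state is unchanged.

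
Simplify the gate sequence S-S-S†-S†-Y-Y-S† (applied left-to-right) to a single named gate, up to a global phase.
S†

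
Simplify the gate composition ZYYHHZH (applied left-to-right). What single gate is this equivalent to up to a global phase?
H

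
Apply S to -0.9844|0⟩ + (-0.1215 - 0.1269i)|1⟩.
-0.9844|0⟩ + (0.1269 - 0.1215i)|1⟩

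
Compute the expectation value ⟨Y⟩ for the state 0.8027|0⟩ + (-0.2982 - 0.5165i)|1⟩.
-0.8292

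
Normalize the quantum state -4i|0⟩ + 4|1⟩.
-(1/√2)i|0⟩ + 1/√2|1⟩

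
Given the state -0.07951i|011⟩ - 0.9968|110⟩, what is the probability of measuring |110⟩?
0.9936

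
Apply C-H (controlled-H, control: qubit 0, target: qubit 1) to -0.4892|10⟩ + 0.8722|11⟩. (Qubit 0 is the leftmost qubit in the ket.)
0.2708|10⟩ - 0.9627|11⟩

C-H leaves the control-|0⟩ kets |00⟩, |01⟩ unchanged and applies H to qubit 1 on the control-|1⟩ pair (|10⟩, |11⟩).
H = [[1/√2, 1/√2], [1/√2, -1/√2]].
With a = amp(|10⟩) = -0.4892 and b = amp(|11⟩) = 0.8722:
new amp(|10⟩) = (1/√2)·a + (1/√2)·b = 0.2708
new amp(|11⟩) = (1/√2)·a + (-1/√2)·b = -0.9627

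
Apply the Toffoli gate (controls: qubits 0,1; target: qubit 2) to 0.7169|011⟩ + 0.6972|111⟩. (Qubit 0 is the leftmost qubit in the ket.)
0.7169|011⟩ + 0.6972|110⟩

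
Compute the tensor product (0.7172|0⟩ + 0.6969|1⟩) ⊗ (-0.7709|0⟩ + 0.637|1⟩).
-0.5529|00⟩ + 0.4569|01⟩ - 0.5372|10⟩ + 0.4439|11⟩

amp(|b₁b₂…⟩) = product of the factor amplitudes for bits b₁, b₂, …; only kets whose every factor amplitude is nonzero survive.
|00⟩: (0.7172)(-0.7709) = -0.5529
|01⟩: (0.7172)(0.637) = 0.4569
|10⟩: (0.6969)(-0.7709) = -0.5372
|11⟩: (0.6969)(0.637) = 0.4439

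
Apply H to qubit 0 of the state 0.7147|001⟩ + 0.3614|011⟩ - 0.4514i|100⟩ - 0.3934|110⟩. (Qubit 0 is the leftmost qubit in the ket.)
-0.3192i|000⟩ + 0.5054|001⟩ - 0.2782|010⟩ + 0.2555|011⟩ + 0.3192i|100⟩ + 0.5054|101⟩ + 0.2782|110⟩ + 0.2555|111⟩

H on qubit 0 mixes each pair of kets that differ only in qubit 0: amplitudes (a, b) of (|…0…⟩, |…1…⟩) become ((a + b)/√2, (a − b)/√2). Kets absent from the input have amplitude 0.
(|000⟩, |100⟩): (a, b) = (0, -0.4514i) → (-0.3192i, 0.3192i)
(|001⟩, |101⟩): (a, b) = (0.7147, 0) → (0.5054, 0.5054)
(|010⟩, |110⟩): (a, b) = (0, -0.3934) → (-0.2782, 0.2782)
(|011⟩, |111⟩): (a, b) = (0.3614, 0) → (0.2555, 0.2555)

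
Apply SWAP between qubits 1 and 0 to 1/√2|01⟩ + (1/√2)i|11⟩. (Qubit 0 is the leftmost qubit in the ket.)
1/√2|10⟩ + (1/√2)i|11⟩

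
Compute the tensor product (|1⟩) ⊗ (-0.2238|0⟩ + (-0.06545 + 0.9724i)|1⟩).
-0.2238|10⟩ + (-0.06545 + 0.9724i)|11⟩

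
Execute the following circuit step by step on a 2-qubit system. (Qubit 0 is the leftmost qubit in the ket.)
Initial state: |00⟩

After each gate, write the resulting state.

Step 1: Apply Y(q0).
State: i|10⟩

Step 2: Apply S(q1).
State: i|10⟩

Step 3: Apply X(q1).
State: i|11⟩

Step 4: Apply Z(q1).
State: -i|11⟩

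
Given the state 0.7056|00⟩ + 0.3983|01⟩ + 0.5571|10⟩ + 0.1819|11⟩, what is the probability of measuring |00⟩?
0.4979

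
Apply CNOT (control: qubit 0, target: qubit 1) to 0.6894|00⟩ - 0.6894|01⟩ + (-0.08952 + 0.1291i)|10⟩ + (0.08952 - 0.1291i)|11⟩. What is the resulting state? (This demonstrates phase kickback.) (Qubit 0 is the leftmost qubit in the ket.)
0.6894|00⟩ - 0.6894|01⟩ + (0.08952 - 0.1291i)|10⟩ + (-0.08952 + 0.1291i)|11⟩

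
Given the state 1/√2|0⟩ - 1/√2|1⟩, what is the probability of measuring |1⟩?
1/2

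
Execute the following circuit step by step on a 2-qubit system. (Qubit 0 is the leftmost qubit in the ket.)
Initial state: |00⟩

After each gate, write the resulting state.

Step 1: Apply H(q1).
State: 1/√2|00⟩ + 1/√2|01⟩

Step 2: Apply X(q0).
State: 1/√2|10⟩ + 1/√2|11⟩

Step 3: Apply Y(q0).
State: -(1/√2)i|00⟩ - (1/√2)i|01⟩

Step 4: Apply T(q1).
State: -(1/√2)i|00⟩ + (1/2 - (1/2)i)|01⟩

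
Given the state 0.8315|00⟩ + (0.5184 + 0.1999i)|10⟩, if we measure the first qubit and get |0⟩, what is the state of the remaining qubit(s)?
|0⟩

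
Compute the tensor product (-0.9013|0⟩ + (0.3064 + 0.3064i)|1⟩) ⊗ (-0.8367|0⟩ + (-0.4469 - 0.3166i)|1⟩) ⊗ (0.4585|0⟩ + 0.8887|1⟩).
0.3458|000⟩ + 0.6702|001⟩ + (0.1847 + 0.1308i)|010⟩ + (0.358 + 0.2536i)|011⟩ + (-0.1175 - 0.1175i)|100⟩ + (-0.2278 - 0.2278i)|101⟩ + (-0.01831 - 0.1073i)|110⟩ + (-0.03548 - 0.2079i)|111⟩

amp(|b₁b₂…⟩) = product of the factor amplitudes for bits b₁, b₂, …; only kets whose every factor amplitude is nonzero survive.
|000⟩: (-0.9013)(-0.8367)(0.4585) = 0.3458
|001⟩: (-0.9013)(-0.8367)(0.8887) = 0.6702
|010⟩: (-0.9013)(-0.4469 - 0.3166i)(0.4585) = (0.1847 + 0.1308i)
|011⟩: (-0.9013)(-0.4469 - 0.3166i)(0.8887) = (0.358 + 0.2536i)
|100⟩: (0.3064 + 0.3064i)(-0.8367)(0.4585) = (-0.1175 - 0.1175i)
|101⟩: (0.3064 + 0.3064i)(-0.8367)(0.8887) = (-0.2278 - 0.2278i)
|110⟩: (0.3064 + 0.3064i)(-0.4469 - 0.3166i)(0.4585) = (-0.01831 - 0.1073i)
|111⟩: (0.3064 + 0.3064i)(-0.4469 - 0.3166i)(0.8887) = (-0.03548 - 0.2079i)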